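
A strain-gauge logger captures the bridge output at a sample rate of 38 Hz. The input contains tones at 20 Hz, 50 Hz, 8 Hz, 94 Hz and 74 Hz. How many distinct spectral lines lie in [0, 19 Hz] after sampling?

4

fs/2 = 19 Hz.
20 Hz > fs/2 = 19 Hz, folds to fs − 20 Hz = 18 Hz.
50 Hz mod fs = 12 Hz.
12 Hz ≤ fs/2 = 19 Hz, appears at 12 Hz.
8 Hz ≤ fs/2 = 19 Hz, passes unchanged.
94 Hz mod fs = 18 Hz.
18 Hz ≤ fs/2 = 19 Hz, appears at 18 Hz.
74 Hz mod fs = 36 Hz.
36 Hz > fs/2 = 19 Hz, folds to fs − 36 Hz = 2 Hz.
Distinct values: {2 Hz, 8 Hz, 12 Hz, 18 Hz} → 4.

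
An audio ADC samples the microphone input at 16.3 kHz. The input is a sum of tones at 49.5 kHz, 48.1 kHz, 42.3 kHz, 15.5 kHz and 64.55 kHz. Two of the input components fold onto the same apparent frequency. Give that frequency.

fs/2 = 8.15 kHz.
49.5 kHz mod fs = 0.6 kHz.
0.6 kHz ≤ fs/2 = 8.15 kHz, appears at 0.6 kHz.
48.1 kHz mod fs = 15.5 kHz.
15.5 kHz > fs/2 = 8.15 kHz, folds to fs − 15.5 kHz = 0.8 kHz.
42.3 kHz mod fs = 9.7 kHz.
9.7 kHz > fs/2 = 8.15 kHz, folds to fs − 9.7 kHz = 6.6 kHz.
15.5 kHz > fs/2 = 8.15 kHz, folds to fs − 15.5 kHz = 0.8 kHz.
64.55 kHz mod fs = 15.65 kHz.
15.65 kHz > fs/2 = 8.15 kHz, folds to fs − 15.65 kHz = 0.65 kHz.
15.5 kHz and 48.1 kHz both map to 0.8 kHz.

0.8 kHz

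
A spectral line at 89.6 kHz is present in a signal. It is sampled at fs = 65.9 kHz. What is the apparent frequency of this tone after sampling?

89.6 kHz mod fs = 23.7 kHz.
23.7 kHz ≤ fs/2 = 32.95 kHz, appears at 23.7 kHz.

23.7 kHz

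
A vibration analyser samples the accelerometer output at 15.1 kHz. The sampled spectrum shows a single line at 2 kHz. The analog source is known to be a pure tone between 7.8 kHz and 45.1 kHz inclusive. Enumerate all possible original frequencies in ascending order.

Frequencies that alias to 2 kHz are k·fs ± 2 kHz for integer k ≥ 0.
k=0: 2 kHz.
k=1: 13.1 kHz, 17.1 kHz.
k=2: 28.2 kHz, 32.2 kHz.
k=3: 43.3 kHz, 47.3 kHz.
k=4: 58.4 kHz, 62.4 kHz.
Within [7.8 kHz, 45.1 kHz]: 13.1 kHz, 17.1 kHz, 28.2 kHz, 32.2 kHz, 43.3 kHz.

13.1 kHz, 17.1 kHz, 28.2 kHz, 32.2 kHz, 43.3 kHz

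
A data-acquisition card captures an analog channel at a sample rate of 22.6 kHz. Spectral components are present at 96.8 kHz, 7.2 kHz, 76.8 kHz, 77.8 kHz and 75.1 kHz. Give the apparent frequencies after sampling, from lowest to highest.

fs/2 = 11.3 kHz.
96.8 kHz mod fs = 6.4 kHz.
6.4 kHz ≤ fs/2 = 11.3 kHz, appears at 6.4 kHz.
7.2 kHz ≤ fs/2 = 11.3 kHz, passes unchanged.
76.8 kHz mod fs = 9 kHz.
9 kHz ≤ fs/2 = 11.3 kHz, appears at 9 kHz.
77.8 kHz mod fs = 10 kHz.
10 kHz ≤ fs/2 = 11.3 kHz, appears at 10 kHz.
75.1 kHz mod fs = 7.3 kHz.
7.3 kHz ≤ fs/2 = 11.3 kHz, appears at 7.3 kHz.
Distinct values: {6.4 kHz, 7.2 kHz, 7.3 kHz, 9 kHz, 10 kHz}.

6.4 kHz, 7.2 kHz, 7.3 kHz, 9 kHz, 10 kHz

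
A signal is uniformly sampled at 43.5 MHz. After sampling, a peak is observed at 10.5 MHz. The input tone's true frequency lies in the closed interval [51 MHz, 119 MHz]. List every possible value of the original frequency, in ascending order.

Frequencies that alias to 10.5 MHz are k·fs ± 10.5 MHz for integer k ≥ 0.
k=0: 10.5 MHz.
k=1: 33 MHz, 54 MHz.
k=2: 76.5 MHz, 97.5 MHz.
k=3: 120 MHz, 141 MHz.
Within [51 MHz, 119 MHz]: 54 MHz, 76.5 MHz, 97.5 MHz.

54 MHz, 76.5 MHz, 97.5 MHz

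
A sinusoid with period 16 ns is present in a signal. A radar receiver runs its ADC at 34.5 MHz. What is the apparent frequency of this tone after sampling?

6.5 MHz

T = 16 ns → f = 1/T = 62.5 MHz.
62.5 MHz mod fs = 28 MHz.
28 MHz > fs/2 = 17.25 MHz, folds to fs − 28 MHz = 6.5 MHz.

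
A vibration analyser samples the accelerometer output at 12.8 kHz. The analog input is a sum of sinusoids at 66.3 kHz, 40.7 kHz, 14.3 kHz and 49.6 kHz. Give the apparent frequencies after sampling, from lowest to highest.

fs/2 = 6.4 kHz.
66.3 kHz mod fs = 2.3 kHz.
2.3 kHz ≤ fs/2 = 6.4 kHz, appears at 2.3 kHz.
40.7 kHz mod fs = 2.3 kHz.
2.3 kHz ≤ fs/2 = 6.4 kHz, appears at 2.3 kHz.
14.3 kHz mod fs = 1.5 kHz.
1.5 kHz ≤ fs/2 = 6.4 kHz, appears at 1.5 kHz.
49.6 kHz mod fs = 11.2 kHz.
11.2 kHz > fs/2 = 6.4 kHz, folds to fs − 11.2 kHz = 1.6 kHz.
Distinct values: {1.5 kHz, 1.6 kHz, 2.3 kHz}.

1.5 kHz, 1.6 kHz, 2.3 kHz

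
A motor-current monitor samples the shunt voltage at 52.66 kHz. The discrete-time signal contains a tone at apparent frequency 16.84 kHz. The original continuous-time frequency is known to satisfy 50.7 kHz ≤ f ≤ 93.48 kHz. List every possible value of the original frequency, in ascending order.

Frequencies that alias to 16.84 kHz are k·fs ± 16.84 kHz for integer k ≥ 0.
k=0: 16.84 kHz.
k=1: 35.82 kHz, 69.5 kHz.
k=2: 88.48 kHz, 122.16 kHz.
k=3: 141.14 kHz, 174.82 kHz.
Within [50.7 kHz, 93.48 kHz]: 69.5 kHz, 88.48 kHz.

69.5 kHz, 88.48 kHz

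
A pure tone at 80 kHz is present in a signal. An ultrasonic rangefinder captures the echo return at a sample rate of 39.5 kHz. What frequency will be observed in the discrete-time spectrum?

80 kHz mod fs = 1 kHz.
1 kHz ≤ fs/2 = 19.75 kHz, appears at 1 kHz.

1 kHz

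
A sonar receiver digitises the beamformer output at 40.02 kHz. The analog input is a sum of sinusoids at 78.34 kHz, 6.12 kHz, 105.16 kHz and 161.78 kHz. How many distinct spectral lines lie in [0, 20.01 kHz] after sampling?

3

fs/2 = 20.01 kHz.
78.34 kHz mod fs = 38.32 kHz.
38.32 kHz > fs/2 = 20.01 kHz, folds to fs − 38.32 kHz = 1.7 kHz.
6.12 kHz ≤ fs/2 = 20.01 kHz, passes unchanged.
105.16 kHz mod fs = 25.12 kHz.
25.12 kHz > fs/2 = 20.01 kHz, folds to fs − 25.12 kHz = 14.9 kHz.
161.78 kHz mod fs = 1.7 kHz.
1.7 kHz ≤ fs/2 = 20.01 kHz, appears at 1.7 kHz.
Distinct values: {1.7 kHz, 6.12 kHz, 14.9 kHz} → 3.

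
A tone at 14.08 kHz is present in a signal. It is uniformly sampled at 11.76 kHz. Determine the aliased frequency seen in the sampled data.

2.32 kHz

14.08 kHz mod fs = 2.32 kHz.
2.32 kHz ≤ fs/2 = 5.88 kHz, appears at 2.32 kHz.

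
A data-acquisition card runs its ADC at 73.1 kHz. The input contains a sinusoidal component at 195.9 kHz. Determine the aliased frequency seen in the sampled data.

195.9 kHz mod fs = 49.7 kHz.
49.7 kHz > fs/2 = 36.55 kHz, folds to fs − 49.7 kHz = 23.4 kHz.

23.4 kHz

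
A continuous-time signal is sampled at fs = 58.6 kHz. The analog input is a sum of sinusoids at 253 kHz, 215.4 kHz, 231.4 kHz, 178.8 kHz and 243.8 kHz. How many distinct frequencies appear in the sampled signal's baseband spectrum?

fs/2 = 29.3 kHz.
253 kHz mod fs = 18.6 kHz.
18.6 kHz ≤ fs/2 = 29.3 kHz, appears at 18.6 kHz.
215.4 kHz mod fs = 39.6 kHz.
39.6 kHz > fs/2 = 29.3 kHz, folds to fs − 39.6 kHz = 19 kHz.
231.4 kHz mod fs = 55.6 kHz.
55.6 kHz > fs/2 = 29.3 kHz, folds to fs − 55.6 kHz = 3 kHz.
178.8 kHz mod fs = 3 kHz.
3 kHz ≤ fs/2 = 29.3 kHz, appears at 3 kHz.
243.8 kHz mod fs = 9.4 kHz.
9.4 kHz ≤ fs/2 = 29.3 kHz, appears at 9.4 kHz.
Distinct values: {3 kHz, 9.4 kHz, 18.6 kHz, 19 kHz} → 4.

4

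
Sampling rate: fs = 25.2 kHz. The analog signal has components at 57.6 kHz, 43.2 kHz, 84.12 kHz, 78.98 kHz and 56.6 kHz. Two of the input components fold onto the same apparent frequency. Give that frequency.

7.2 kHz

fs/2 = 12.6 kHz.
57.6 kHz mod fs = 7.2 kHz.
7.2 kHz ≤ fs/2 = 12.6 kHz, appears at 7.2 kHz.
43.2 kHz mod fs = 18 kHz.
18 kHz > fs/2 = 12.6 kHz, folds to fs − 18 kHz = 7.2 kHz.
84.12 kHz mod fs = 8.52 kHz.
8.52 kHz ≤ fs/2 = 12.6 kHz, appears at 8.52 kHz.
78.98 kHz mod fs = 3.38 kHz.
3.38 kHz ≤ fs/2 = 12.6 kHz, appears at 3.38 kHz.
56.6 kHz mod fs = 6.2 kHz.
6.2 kHz ≤ fs/2 = 12.6 kHz, appears at 6.2 kHz.
43.2 kHz and 57.6 kHz both map to 7.2 kHz.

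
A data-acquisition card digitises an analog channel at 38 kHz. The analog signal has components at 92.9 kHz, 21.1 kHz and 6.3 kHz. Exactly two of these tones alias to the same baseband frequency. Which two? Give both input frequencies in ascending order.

21.1 kHz, 92.9 kHz

fs/2 = 19 kHz.
92.9 kHz mod fs = 16.9 kHz.
16.9 kHz ≤ fs/2 = 19 kHz, appears at 16.9 kHz.
21.1 kHz > fs/2 = 19 kHz, folds to fs − 21.1 kHz = 16.9 kHz.
6.3 kHz ≤ fs/2 = 19 kHz, passes unchanged.
21.1 kHz and 92.9 kHz both map to 16.9 kHz.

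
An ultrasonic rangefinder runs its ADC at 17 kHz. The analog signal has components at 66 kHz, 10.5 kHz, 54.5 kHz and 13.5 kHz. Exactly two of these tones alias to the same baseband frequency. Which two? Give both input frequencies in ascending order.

fs/2 = 8.5 kHz.
66 kHz mod fs = 15 kHz.
15 kHz > fs/2 = 8.5 kHz, folds to fs − 15 kHz = 2 kHz.
10.5 kHz > fs/2 = 8.5 kHz, folds to fs − 10.5 kHz = 6.5 kHz.
54.5 kHz mod fs = 3.5 kHz.
3.5 kHz ≤ fs/2 = 8.5 kHz, appears at 3.5 kHz.
13.5 kHz > fs/2 = 8.5 kHz, folds to fs − 13.5 kHz = 3.5 kHz.
13.5 kHz and 54.5 kHz both map to 3.5 kHz.

13.5 kHz, 54.5 kHz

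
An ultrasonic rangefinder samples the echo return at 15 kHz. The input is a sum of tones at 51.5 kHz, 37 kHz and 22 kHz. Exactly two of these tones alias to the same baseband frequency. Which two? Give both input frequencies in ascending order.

fs/2 = 7.5 kHz.
51.5 kHz mod fs = 6.5 kHz.
6.5 kHz ≤ fs/2 = 7.5 kHz, appears at 6.5 kHz.
37 kHz mod fs = 7 kHz.
7 kHz ≤ fs/2 = 7.5 kHz, appears at 7 kHz.
22 kHz mod fs = 7 kHz.
7 kHz ≤ fs/2 = 7.5 kHz, appears at 7 kHz.
22 kHz and 37 kHz both map to 7 kHz.

22 kHz, 37 kHz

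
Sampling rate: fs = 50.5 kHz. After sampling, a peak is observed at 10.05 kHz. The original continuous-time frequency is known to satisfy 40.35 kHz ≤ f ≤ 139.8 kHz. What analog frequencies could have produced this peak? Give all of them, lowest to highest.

Frequencies that alias to 10.05 kHz are k·fs ± 10.05 kHz for integer k ≥ 0.
k=0: 10.05 kHz.
k=1: 40.45 kHz, 60.55 kHz.
k=2: 90.95 kHz, 111.05 kHz.
k=3: 141.45 kHz, 161.55 kHz.
Within [40.35 kHz, 139.8 kHz]: 40.45 kHz, 60.55 kHz, 90.95 kHz, 111.05 kHz.

40.45 kHz, 60.55 kHz, 90.95 kHz, 111.05 kHz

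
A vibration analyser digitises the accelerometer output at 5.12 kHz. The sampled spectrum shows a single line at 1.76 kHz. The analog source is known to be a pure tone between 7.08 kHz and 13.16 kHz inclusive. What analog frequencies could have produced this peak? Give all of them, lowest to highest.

Frequencies that alias to 1.76 kHz are k·fs ± 1.76 kHz for integer k ≥ 0.
k=0: 1.76 kHz.
k=1: 3.36 kHz, 6.88 kHz.
k=2: 8.48 kHz, 12 kHz.
k=3: 13.6 kHz, 17.12 kHz.
Within [7.08 kHz, 13.16 kHz]: 8.48 kHz, 12 kHz.

8.48 kHz, 12 kHz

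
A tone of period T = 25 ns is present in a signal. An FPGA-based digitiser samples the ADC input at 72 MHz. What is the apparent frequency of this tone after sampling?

32 MHz

T = 25 ns → f = 1/T = 40 MHz.
40 MHz > fs/2 = 36 MHz, folds to fs − 40 MHz = 32 MHz.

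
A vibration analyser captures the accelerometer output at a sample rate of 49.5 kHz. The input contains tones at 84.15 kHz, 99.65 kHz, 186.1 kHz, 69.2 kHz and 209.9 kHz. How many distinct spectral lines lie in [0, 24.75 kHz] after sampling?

fs/2 = 24.75 kHz.
84.15 kHz mod fs = 34.65 kHz.
34.65 kHz > fs/2 = 24.75 kHz, folds to fs − 34.65 kHz = 14.85 kHz.
99.65 kHz mod fs = 0.65 kHz.
0.65 kHz ≤ fs/2 = 24.75 kHz, appears at 0.65 kHz.
186.1 kHz mod fs = 37.6 kHz.
37.6 kHz > fs/2 = 24.75 kHz, folds to fs − 37.6 kHz = 11.9 kHz.
69.2 kHz mod fs = 19.7 kHz.
19.7 kHz ≤ fs/2 = 24.75 kHz, appears at 19.7 kHz.
209.9 kHz mod fs = 11.9 kHz.
11.9 kHz ≤ fs/2 = 24.75 kHz, appears at 11.9 kHz.
Distinct values: {0.65 kHz, 11.9 kHz, 14.85 kHz, 19.7 kHz} → 4.

4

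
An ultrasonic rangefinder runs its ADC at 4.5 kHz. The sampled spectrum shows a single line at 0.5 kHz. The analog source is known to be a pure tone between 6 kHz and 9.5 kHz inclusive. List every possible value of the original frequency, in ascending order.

8.5 kHz, 9.5 kHz

Frequencies that alias to 0.5 kHz are k·fs ± 0.5 kHz for integer k ≥ 0.
k=0: 0.5 kHz.
k=1: 4 kHz, 5 kHz.
k=2: 8.5 kHz, 9.5 kHz.
k=3: 13 kHz, 14 kHz.
Within [6 kHz, 9.5 kHz]: 8.5 kHz, 9.5 kHz.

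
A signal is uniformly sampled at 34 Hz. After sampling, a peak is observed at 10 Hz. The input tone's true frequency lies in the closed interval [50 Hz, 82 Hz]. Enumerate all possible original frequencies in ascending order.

Frequencies that alias to 10 Hz are k·fs ± 10 Hz for integer k ≥ 0.
k=0: 10 Hz.
k=1: 24 Hz, 44 Hz.
k=2: 58 Hz, 78 Hz.
k=3: 92 Hz, 112 Hz.
Within [50 Hz, 82 Hz]: 58 Hz, 78 Hz.

58 Hz, 78 Hz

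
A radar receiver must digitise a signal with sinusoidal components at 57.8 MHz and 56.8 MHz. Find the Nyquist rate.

Highest-frequency component: 57.8 MHz.
Nyquist rate = 2 × 57.8 MHz = 115.6 MHz.

115.6 MHz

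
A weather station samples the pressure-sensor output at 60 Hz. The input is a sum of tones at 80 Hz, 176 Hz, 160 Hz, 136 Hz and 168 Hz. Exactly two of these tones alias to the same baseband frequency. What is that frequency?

fs/2 = 30 Hz.
80 Hz mod fs = 20 Hz.
20 Hz ≤ fs/2 = 30 Hz, appears at 20 Hz.
176 Hz mod fs = 56 Hz.
56 Hz > fs/2 = 30 Hz, folds to fs − 56 Hz = 4 Hz.
160 Hz mod fs = 40 Hz.
40 Hz > fs/2 = 30 Hz, folds to fs − 40 Hz = 20 Hz.
136 Hz mod fs = 16 Hz.
16 Hz ≤ fs/2 = 30 Hz, appears at 16 Hz.
168 Hz mod fs = 48 Hz.
48 Hz > fs/2 = 30 Hz, folds to fs − 48 Hz = 12 Hz.
80 Hz and 160 Hz both map to 20 Hz.

20 Hz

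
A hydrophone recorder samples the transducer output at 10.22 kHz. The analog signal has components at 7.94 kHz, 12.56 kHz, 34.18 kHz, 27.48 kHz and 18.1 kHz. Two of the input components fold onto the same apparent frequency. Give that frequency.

2.34 kHz

fs/2 = 5.11 kHz.
7.94 kHz > fs/2 = 5.11 kHz, folds to fs − 7.94 kHz = 2.28 kHz.
12.56 kHz mod fs = 2.34 kHz.
2.34 kHz ≤ fs/2 = 5.11 kHz, appears at 2.34 kHz.
34.18 kHz mod fs = 3.52 kHz.
3.52 kHz ≤ fs/2 = 5.11 kHz, appears at 3.52 kHz.
27.48 kHz mod fs = 7.04 kHz.
7.04 kHz > fs/2 = 5.11 kHz, folds to fs − 7.04 kHz = 3.18 kHz.
18.1 kHz mod fs = 7.88 kHz.
7.88 kHz > fs/2 = 5.11 kHz, folds to fs − 7.88 kHz = 2.34 kHz.
12.56 kHz and 18.1 kHz both map to 2.34 kHz.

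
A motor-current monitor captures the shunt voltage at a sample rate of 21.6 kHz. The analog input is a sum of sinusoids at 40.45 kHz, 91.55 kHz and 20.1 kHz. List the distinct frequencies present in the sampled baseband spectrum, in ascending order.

1.5 kHz, 2.75 kHz, 5.15 kHz

fs/2 = 10.8 kHz.
40.45 kHz mod fs = 18.85 kHz.
18.85 kHz > fs/2 = 10.8 kHz, folds to fs − 18.85 kHz = 2.75 kHz.
91.55 kHz mod fs = 5.15 kHz.
5.15 kHz ≤ fs/2 = 10.8 kHz, appears at 5.15 kHz.
20.1 kHz > fs/2 = 10.8 kHz, folds to fs − 20.1 kHz = 1.5 kHz.
Distinct values: {1.5 kHz, 2.75 kHz, 5.15 kHz}.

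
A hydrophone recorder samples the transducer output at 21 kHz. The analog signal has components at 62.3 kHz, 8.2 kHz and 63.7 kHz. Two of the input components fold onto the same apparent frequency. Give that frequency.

0.7 kHz

fs/2 = 10.5 kHz.
62.3 kHz mod fs = 20.3 kHz.
20.3 kHz > fs/2 = 10.5 kHz, folds to fs − 20.3 kHz = 0.7 kHz.
8.2 kHz ≤ fs/2 = 10.5 kHz, passes unchanged.
63.7 kHz mod fs = 0.7 kHz.
0.7 kHz ≤ fs/2 = 10.5 kHz, appears at 0.7 kHz.
62.3 kHz and 63.7 kHz both map to 0.7 kHz.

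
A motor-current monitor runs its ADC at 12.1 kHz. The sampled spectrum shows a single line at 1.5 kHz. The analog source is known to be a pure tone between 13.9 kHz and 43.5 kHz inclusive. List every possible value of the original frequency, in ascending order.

22.7 kHz, 25.7 kHz, 34.8 kHz, 37.8 kHz

Frequencies that alias to 1.5 kHz are k·fs ± 1.5 kHz for integer k ≥ 0.
k=0: 1.5 kHz.
k=1: 10.6 kHz, 13.6 kHz.
k=2: 22.7 kHz, 25.7 kHz.
k=3: 34.8 kHz, 37.8 kHz.
k=4: 46.9 kHz, 49.9 kHz.
Within [13.9 kHz, 43.5 kHz]: 22.7 kHz, 25.7 kHz, 34.8 kHz, 37.8 kHz.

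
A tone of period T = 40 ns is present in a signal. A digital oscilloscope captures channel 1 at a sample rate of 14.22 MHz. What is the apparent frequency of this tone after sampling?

T = 40 ns → f = 1/T = 25 MHz.
25 MHz mod fs = 10.78 MHz.
10.78 MHz > fs/2 = 7.11 MHz, folds to fs − 10.78 MHz = 3.44 MHz.

3.44 MHz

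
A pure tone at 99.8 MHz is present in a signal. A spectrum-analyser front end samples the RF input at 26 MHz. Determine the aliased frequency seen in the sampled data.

4.2 MHz

99.8 MHz mod fs = 21.8 MHz.
21.8 MHz > fs/2 = 13 MHz, folds to fs − 21.8 MHz = 4.2 MHz.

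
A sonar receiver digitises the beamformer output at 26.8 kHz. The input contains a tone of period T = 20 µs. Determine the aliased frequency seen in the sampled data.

T = 20 µs → f = 1/T = 50 kHz.
50 kHz mod fs = 23.2 kHz.
23.2 kHz > fs/2 = 13.4 kHz, folds to fs − 23.2 kHz = 3.6 kHz.

3.6 kHz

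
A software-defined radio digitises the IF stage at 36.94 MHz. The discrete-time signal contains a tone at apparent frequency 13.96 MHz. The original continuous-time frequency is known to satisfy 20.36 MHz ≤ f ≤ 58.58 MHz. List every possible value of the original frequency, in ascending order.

22.98 MHz, 50.9 MHz

Frequencies that alias to 13.96 MHz are k·fs ± 13.96 MHz for integer k ≥ 0.
k=0: 13.96 MHz.
k=1: 22.98 MHz, 50.9 MHz.
k=2: 59.92 MHz, 87.84 MHz.
Within [20.36 MHz, 58.58 MHz]: 22.98 MHz, 50.9 MHz.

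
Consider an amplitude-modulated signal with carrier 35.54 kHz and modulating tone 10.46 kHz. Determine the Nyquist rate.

AM sidebands sit at fc ± fm = 25.08 kHz and 46 kHz.
Highest-frequency component: 46 kHz.
Nyquist rate = 2 × 46 kHz = 92 kHz.

92 kHz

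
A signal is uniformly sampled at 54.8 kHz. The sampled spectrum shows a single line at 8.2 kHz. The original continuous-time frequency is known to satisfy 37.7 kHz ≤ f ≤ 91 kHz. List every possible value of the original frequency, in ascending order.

46.6 kHz, 63 kHz

Frequencies that alias to 8.2 kHz are k·fs ± 8.2 kHz for integer k ≥ 0.
k=0: 8.2 kHz.
k=1: 46.6 kHz, 63 kHz.
k=2: 101.4 kHz, 117.8 kHz.
Within [37.7 kHz, 91 kHz]: 46.6 kHz, 63 kHz.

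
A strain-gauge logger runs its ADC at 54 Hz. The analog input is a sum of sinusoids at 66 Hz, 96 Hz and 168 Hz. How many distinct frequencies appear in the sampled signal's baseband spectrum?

2

fs/2 = 27 Hz.
66 Hz mod fs = 12 Hz.
12 Hz ≤ fs/2 = 27 Hz, appears at 12 Hz.
96 Hz mod fs = 42 Hz.
42 Hz > fs/2 = 27 Hz, folds to fs − 42 Hz = 12 Hz.
168 Hz mod fs = 6 Hz.
6 Hz ≤ fs/2 = 27 Hz, appears at 6 Hz.
Distinct values: {6 Hz, 12 Hz} → 2.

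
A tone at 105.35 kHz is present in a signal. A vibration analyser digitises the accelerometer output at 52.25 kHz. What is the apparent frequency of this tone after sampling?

0.85 kHz

105.35 kHz mod fs = 0.85 kHz.
0.85 kHz ≤ fs/2 = 26.125 kHz, appears at 0.85 kHz.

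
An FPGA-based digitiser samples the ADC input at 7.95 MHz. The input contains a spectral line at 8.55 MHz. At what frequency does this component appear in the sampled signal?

0.6 MHz

8.55 MHz mod fs = 0.6 MHz.
0.6 MHz ≤ fs/2 = 3.975 MHz, appears at 0.6 MHz.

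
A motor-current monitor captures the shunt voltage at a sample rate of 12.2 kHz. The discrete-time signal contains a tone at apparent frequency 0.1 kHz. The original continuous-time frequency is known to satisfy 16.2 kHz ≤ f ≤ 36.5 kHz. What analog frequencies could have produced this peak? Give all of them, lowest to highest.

24.3 kHz, 24.5 kHz, 36.5 kHz

Frequencies that alias to 0.1 kHz are k·fs ± 0.1 kHz for integer k ≥ 0.
k=0: 0.1 kHz.
k=1: 12.1 kHz, 12.3 kHz.
k=2: 24.3 kHz, 24.5 kHz.
k=3: 36.5 kHz, 36.7 kHz.
k=4: 48.7 kHz, 48.9 kHz.
Within [16.2 kHz, 36.5 kHz]: 24.3 kHz, 24.5 kHz, 36.5 kHz.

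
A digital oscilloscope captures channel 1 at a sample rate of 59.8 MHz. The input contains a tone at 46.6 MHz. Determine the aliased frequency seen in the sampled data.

46.6 MHz > fs/2 = 29.9 MHz, folds to fs − 46.6 MHz = 13.2 MHz.

13.2 MHz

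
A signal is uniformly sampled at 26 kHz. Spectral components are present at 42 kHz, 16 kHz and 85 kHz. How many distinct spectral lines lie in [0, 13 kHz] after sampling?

2

fs/2 = 13 kHz.
42 kHz mod fs = 16 kHz.
16 kHz > fs/2 = 13 kHz, folds to fs − 16 kHz = 10 kHz.
16 kHz > fs/2 = 13 kHz, folds to fs − 16 kHz = 10 kHz.
85 kHz mod fs = 7 kHz.
7 kHz ≤ fs/2 = 13 kHz, appears at 7 kHz.
Distinct values: {7 kHz, 10 kHz} → 2.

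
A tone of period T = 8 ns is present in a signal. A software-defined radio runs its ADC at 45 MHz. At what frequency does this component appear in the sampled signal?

10 MHz

T = 8 ns → f = 1/T = 125 MHz.
125 MHz mod fs = 35 MHz.
35 MHz > fs/2 = 22.5 MHz, folds to fs − 35 MHz = 10 MHz.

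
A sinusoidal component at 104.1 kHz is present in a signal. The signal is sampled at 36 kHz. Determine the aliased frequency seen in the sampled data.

3.9 kHz

104.1 kHz mod fs = 32.1 kHz.
32.1 kHz > fs/2 = 18 kHz, folds to fs − 32.1 kHz = 3.9 kHz.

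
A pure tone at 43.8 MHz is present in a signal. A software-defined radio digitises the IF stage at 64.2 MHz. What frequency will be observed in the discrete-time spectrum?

43.8 MHz > fs/2 = 32.1 MHz, folds to fs − 43.8 MHz = 20.4 MHz.

20.4 MHz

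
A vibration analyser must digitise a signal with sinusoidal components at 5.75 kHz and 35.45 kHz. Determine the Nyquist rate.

70.9 kHz

Highest-frequency component: 35.45 kHz.
Nyquist rate = 2 × 35.45 kHz = 70.9 kHz.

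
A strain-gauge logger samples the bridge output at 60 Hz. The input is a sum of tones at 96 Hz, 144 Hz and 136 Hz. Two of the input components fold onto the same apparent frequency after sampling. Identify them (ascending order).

fs/2 = 30 Hz.
96 Hz mod fs = 36 Hz.
36 Hz > fs/2 = 30 Hz, folds to fs − 36 Hz = 24 Hz.
144 Hz mod fs = 24 Hz.
24 Hz ≤ fs/2 = 30 Hz, appears at 24 Hz.
136 Hz mod fs = 16 Hz.
16 Hz ≤ fs/2 = 30 Hz, appears at 16 Hz.
96 Hz and 144 Hz both map to 24 Hz.

96 Hz, 144 Hz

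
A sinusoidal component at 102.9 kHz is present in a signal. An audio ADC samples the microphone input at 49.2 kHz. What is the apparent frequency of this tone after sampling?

4.5 kHz

102.9 kHz mod fs = 4.5 kHz.
4.5 kHz ≤ fs/2 = 24.6 kHz, appears at 4.5 kHz.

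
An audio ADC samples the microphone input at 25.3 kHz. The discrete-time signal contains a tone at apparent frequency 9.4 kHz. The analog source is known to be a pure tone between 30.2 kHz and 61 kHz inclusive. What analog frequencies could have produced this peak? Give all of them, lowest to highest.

34.7 kHz, 41.2 kHz, 60 kHz

Frequencies that alias to 9.4 kHz are k·fs ± 9.4 kHz for integer k ≥ 0.
k=0: 9.4 kHz.
k=1: 15.9 kHz, 34.7 kHz.
k=2: 41.2 kHz, 60 kHz.
k=3: 66.5 kHz, 85.3 kHz.
Within [30.2 kHz, 61 kHz]: 34.7 kHz, 41.2 kHz, 60 kHz.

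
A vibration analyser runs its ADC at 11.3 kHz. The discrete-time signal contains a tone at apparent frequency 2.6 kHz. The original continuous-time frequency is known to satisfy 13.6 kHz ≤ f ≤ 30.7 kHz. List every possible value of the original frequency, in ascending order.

Frequencies that alias to 2.6 kHz are k·fs ± 2.6 kHz for integer k ≥ 0.
k=0: 2.6 kHz.
k=1: 8.7 kHz, 13.9 kHz.
k=2: 20 kHz, 25.2 kHz.
k=3: 31.3 kHz, 36.5 kHz.
Within [13.6 kHz, 30.7 kHz]: 13.9 kHz, 20 kHz, 25.2 kHz.

13.9 kHz, 20 kHz, 25.2 kHz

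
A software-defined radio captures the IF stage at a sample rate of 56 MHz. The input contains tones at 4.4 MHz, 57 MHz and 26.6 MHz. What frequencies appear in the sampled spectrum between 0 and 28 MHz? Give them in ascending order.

fs/2 = 28 MHz.
4.4 MHz ≤ fs/2 = 28 MHz, passes unchanged.
57 MHz mod fs = 1 MHz.
1 MHz ≤ fs/2 = 28 MHz, appears at 1 MHz.
26.6 MHz ≤ fs/2 = 28 MHz, passes unchanged.
Distinct values: {1 MHz, 4.4 MHz, 26.6 MHz}.

1 MHz, 4.4 MHz, 26.6 MHz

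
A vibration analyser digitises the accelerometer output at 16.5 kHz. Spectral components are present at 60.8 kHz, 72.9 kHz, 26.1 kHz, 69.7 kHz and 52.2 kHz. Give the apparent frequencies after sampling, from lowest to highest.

fs/2 = 8.25 kHz.
60.8 kHz mod fs = 11.3 kHz.
11.3 kHz > fs/2 = 8.25 kHz, folds to fs − 11.3 kHz = 5.2 kHz.
72.9 kHz mod fs = 6.9 kHz.
6.9 kHz ≤ fs/2 = 8.25 kHz, appears at 6.9 kHz.
26.1 kHz mod fs = 9.6 kHz.
9.6 kHz > fs/2 = 8.25 kHz, folds to fs − 9.6 kHz = 6.9 kHz.
69.7 kHz mod fs = 3.7 kHz.
3.7 kHz ≤ fs/2 = 8.25 kHz, appears at 3.7 kHz.
52.2 kHz mod fs = 2.7 kHz.
2.7 kHz ≤ fs/2 = 8.25 kHz, appears at 2.7 kHz.
Distinct values: {2.7 kHz, 3.7 kHz, 5.2 kHz, 6.9 kHz}.

2.7 kHz, 3.7 kHz, 5.2 kHz, 6.9 kHz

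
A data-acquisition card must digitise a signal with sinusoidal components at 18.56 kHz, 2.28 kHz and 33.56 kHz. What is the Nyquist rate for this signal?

67.12 kHz

Highest-frequency component: 33.56 kHz.
Nyquist rate = 2 × 33.56 kHz = 67.12 kHz.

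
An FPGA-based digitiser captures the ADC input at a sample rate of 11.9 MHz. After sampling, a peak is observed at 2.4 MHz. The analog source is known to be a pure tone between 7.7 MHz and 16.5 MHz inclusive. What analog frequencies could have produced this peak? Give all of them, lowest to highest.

9.5 MHz, 14.3 MHz

Frequencies that alias to 2.4 MHz are k·fs ± 2.4 MHz for integer k ≥ 0.
k=0: 2.4 MHz.
k=1: 9.5 MHz, 14.3 MHz.
k=2: 21.4 MHz, 26.2 MHz.
Within [7.7 MHz, 16.5 MHz]: 9.5 MHz, 14.3 MHz.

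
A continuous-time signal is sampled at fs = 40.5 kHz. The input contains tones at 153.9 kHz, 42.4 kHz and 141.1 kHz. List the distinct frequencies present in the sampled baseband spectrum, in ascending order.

fs/2 = 20.25 kHz.
153.9 kHz mod fs = 32.4 kHz.
32.4 kHz > fs/2 = 20.25 kHz, folds to fs − 32.4 kHz = 8.1 kHz.
42.4 kHz mod fs = 1.9 kHz.
1.9 kHz ≤ fs/2 = 20.25 kHz, appears at 1.9 kHz.
141.1 kHz mod fs = 19.6 kHz.
19.6 kHz ≤ fs/2 = 20.25 kHz, appears at 19.6 kHz.
Distinct values: {1.9 kHz, 8.1 kHz, 19.6 kHz}.

1.9 kHz, 8.1 kHz, 19.6 kHz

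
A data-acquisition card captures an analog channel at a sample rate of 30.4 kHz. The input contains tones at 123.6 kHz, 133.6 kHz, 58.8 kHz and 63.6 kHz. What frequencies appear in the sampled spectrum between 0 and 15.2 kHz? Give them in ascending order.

2 kHz, 2.8 kHz, 12 kHz

fs/2 = 15.2 kHz.
123.6 kHz mod fs = 2 kHz.
2 kHz ≤ fs/2 = 15.2 kHz, appears at 2 kHz.
133.6 kHz mod fs = 12 kHz.
12 kHz ≤ fs/2 = 15.2 kHz, appears at 12 kHz.
58.8 kHz mod fs = 28.4 kHz.
28.4 kHz > fs/2 = 15.2 kHz, folds to fs − 28.4 kHz = 2 kHz.
63.6 kHz mod fs = 2.8 kHz.
2.8 kHz ≤ fs/2 = 15.2 kHz, appears at 2.8 kHz.
Distinct values: {2 kHz, 2.8 kHz, 12 kHz}.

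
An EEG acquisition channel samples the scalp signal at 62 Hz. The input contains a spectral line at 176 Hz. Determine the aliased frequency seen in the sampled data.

10 Hz

176 Hz mod fs = 52 Hz.
52 Hz > fs/2 = 31 Hz, folds to fs − 52 Hz = 10 Hz.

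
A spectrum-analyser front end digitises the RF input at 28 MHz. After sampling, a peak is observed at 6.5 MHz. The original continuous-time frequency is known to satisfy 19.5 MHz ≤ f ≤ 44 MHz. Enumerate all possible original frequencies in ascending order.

Frequencies that alias to 6.5 MHz are k·fs ± 6.5 MHz for integer k ≥ 0.
k=0: 6.5 MHz.
k=1: 21.5 MHz, 34.5 MHz.
k=2: 49.5 MHz, 62.5 MHz.
Within [19.5 MHz, 44 MHz]: 21.5 MHz, 34.5 MHz.

21.5 MHz, 34.5 MHz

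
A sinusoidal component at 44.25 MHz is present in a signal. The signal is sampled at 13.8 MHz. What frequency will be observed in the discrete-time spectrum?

2.85 MHz

44.25 MHz mod fs = 2.85 MHz.
2.85 MHz ≤ fs/2 = 6.9 MHz, appears at 2.85 MHz.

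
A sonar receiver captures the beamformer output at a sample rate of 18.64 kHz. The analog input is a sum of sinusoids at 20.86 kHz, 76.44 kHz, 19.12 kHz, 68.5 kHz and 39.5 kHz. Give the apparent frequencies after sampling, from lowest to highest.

0.48 kHz, 1.88 kHz, 2.22 kHz, 6.06 kHz

fs/2 = 9.32 kHz.
20.86 kHz mod fs = 2.22 kHz.
2.22 kHz ≤ fs/2 = 9.32 kHz, appears at 2.22 kHz.
76.44 kHz mod fs = 1.88 kHz.
1.88 kHz ≤ fs/2 = 9.32 kHz, appears at 1.88 kHz.
19.12 kHz mod fs = 0.48 kHz.
0.48 kHz ≤ fs/2 = 9.32 kHz, appears at 0.48 kHz.
68.5 kHz mod fs = 12.58 kHz.
12.58 kHz > fs/2 = 9.32 kHz, folds to fs − 12.58 kHz = 6.06 kHz.
39.5 kHz mod fs = 2.22 kHz.
2.22 kHz ≤ fs/2 = 9.32 kHz, appears at 2.22 kHz.
Distinct values: {0.48 kHz, 1.88 kHz, 2.22 kHz, 6.06 kHz}.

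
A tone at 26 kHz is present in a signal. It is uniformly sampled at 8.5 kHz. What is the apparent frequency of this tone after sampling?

0.5 kHz

26 kHz mod fs = 0.5 kHz.
0.5 kHz ≤ fs/2 = 4.25 kHz, appears at 0.5 kHz.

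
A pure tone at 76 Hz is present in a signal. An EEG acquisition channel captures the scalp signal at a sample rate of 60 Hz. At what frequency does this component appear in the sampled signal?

76 Hz mod fs = 16 Hz.
16 Hz ≤ fs/2 = 30 Hz, appears at 16 Hz.

16 Hz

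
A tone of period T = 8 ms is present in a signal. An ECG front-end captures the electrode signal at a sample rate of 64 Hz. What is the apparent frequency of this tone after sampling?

3 Hz

T = 8 ms → f = 1/T = 125 Hz.
125 Hz mod fs = 61 Hz.
61 Hz > fs/2 = 32 Hz, folds to fs − 61 Hz = 3 Hz.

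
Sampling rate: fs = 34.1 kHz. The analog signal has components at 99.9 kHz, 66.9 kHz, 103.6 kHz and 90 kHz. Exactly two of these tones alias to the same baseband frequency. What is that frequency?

1.3 kHz

fs/2 = 17.05 kHz.
99.9 kHz mod fs = 31.7 kHz.
31.7 kHz > fs/2 = 17.05 kHz, folds to fs − 31.7 kHz = 2.4 kHz.
66.9 kHz mod fs = 32.8 kHz.
32.8 kHz > fs/2 = 17.05 kHz, folds to fs − 32.8 kHz = 1.3 kHz.
103.6 kHz mod fs = 1.3 kHz.
1.3 kHz ≤ fs/2 = 17.05 kHz, appears at 1.3 kHz.
90 kHz mod fs = 21.8 kHz.
21.8 kHz > fs/2 = 17.05 kHz, folds to fs − 21.8 kHz = 12.3 kHz.
66.9 kHz and 103.6 kHz both map to 1.3 kHz.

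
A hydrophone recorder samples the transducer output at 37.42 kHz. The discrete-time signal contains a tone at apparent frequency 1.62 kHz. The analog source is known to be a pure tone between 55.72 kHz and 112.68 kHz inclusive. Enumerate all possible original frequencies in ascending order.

73.22 kHz, 76.46 kHz, 110.64 kHz

Frequencies that alias to 1.62 kHz are k·fs ± 1.62 kHz for integer k ≥ 0.
k=0: 1.62 kHz.
k=1: 35.8 kHz, 39.04 kHz.
k=2: 73.22 kHz, 76.46 kHz.
k=3: 110.64 kHz, 113.88 kHz.
k=4: 148.06 kHz, 151.3 kHz.
Within [55.72 kHz, 112.68 kHz]: 73.22 kHz, 76.46 kHz, 110.64 kHz.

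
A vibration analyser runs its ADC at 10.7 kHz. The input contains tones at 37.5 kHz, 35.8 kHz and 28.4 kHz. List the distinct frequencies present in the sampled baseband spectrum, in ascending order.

fs/2 = 5.35 kHz.
37.5 kHz mod fs = 5.4 kHz.
5.4 kHz > fs/2 = 5.35 kHz, folds to fs − 5.4 kHz = 5.3 kHz.
35.8 kHz mod fs = 3.7 kHz.
3.7 kHz ≤ fs/2 = 5.35 kHz, appears at 3.7 kHz.
28.4 kHz mod fs = 7 kHz.
7 kHz > fs/2 = 5.35 kHz, folds to fs − 7 kHz = 3.7 kHz.
Distinct values: {3.7 kHz, 5.3 kHz}.

3.7 kHz, 5.3 kHz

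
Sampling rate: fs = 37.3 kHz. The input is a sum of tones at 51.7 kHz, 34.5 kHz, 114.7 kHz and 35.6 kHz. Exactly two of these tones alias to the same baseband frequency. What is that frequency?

2.8 kHz

fs/2 = 18.65 kHz.
51.7 kHz mod fs = 14.4 kHz.
14.4 kHz ≤ fs/2 = 18.65 kHz, appears at 14.4 kHz.
34.5 kHz > fs/2 = 18.65 kHz, folds to fs − 34.5 kHz = 2.8 kHz.
114.7 kHz mod fs = 2.8 kHz.
2.8 kHz ≤ fs/2 = 18.65 kHz, appears at 2.8 kHz.
35.6 kHz > fs/2 = 18.65 kHz, folds to fs − 35.6 kHz = 1.7 kHz.
34.5 kHz and 114.7 kHz both map to 2.8 kHz.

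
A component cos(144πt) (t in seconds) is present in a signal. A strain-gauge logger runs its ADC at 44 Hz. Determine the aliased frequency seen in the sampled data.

16 Hz

ω = 144π rad/s → f = ω/(2π) = 72 Hz.
72 Hz mod fs = 28 Hz.
28 Hz > fs/2 = 22 Hz, folds to fs − 28 Hz = 16 Hz.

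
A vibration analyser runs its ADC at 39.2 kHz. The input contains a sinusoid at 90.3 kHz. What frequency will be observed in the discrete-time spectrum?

11.9 kHz

90.3 kHz mod fs = 11.9 kHz.
11.9 kHz ≤ fs/2 = 19.6 kHz, appears at 11.9 kHz.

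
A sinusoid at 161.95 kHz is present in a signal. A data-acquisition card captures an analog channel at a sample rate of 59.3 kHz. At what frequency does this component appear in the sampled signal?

161.95 kHz mod fs = 43.35 kHz.
43.35 kHz > fs/2 = 29.65 kHz, folds to fs − 43.35 kHz = 15.95 kHz.

15.95 kHz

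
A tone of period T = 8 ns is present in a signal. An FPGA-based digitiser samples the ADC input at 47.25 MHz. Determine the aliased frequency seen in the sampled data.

T = 8 ns → f = 1/T = 125 MHz.
125 MHz mod fs = 30.5 MHz.
30.5 MHz > fs/2 = 23.625 MHz, folds to fs − 30.5 MHz = 16.75 MHz.

16.75 MHz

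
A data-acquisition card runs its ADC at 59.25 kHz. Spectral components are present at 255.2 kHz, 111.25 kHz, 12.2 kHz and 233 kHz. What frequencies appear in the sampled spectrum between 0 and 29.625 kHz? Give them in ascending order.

4 kHz, 7.25 kHz, 12.2 kHz, 18.2 kHz

fs/2 = 29.625 kHz.
255.2 kHz mod fs = 18.2 kHz.
18.2 kHz ≤ fs/2 = 29.625 kHz, appears at 18.2 kHz.
111.25 kHz mod fs = 52 kHz.
52 kHz > fs/2 = 29.625 kHz, folds to fs − 52 kHz = 7.25 kHz.
12.2 kHz ≤ fs/2 = 29.625 kHz, passes unchanged.
233 kHz mod fs = 55.25 kHz.
55.25 kHz > fs/2 = 29.625 kHz, folds to fs − 55.25 kHz = 4 kHz.
Distinct values: {4 kHz, 7.25 kHz, 12.2 kHz, 18.2 kHz}.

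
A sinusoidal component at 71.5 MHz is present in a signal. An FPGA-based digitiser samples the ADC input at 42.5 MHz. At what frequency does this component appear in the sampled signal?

13.5 MHz

71.5 MHz mod fs = 29 MHz.
29 MHz > fs/2 = 21.25 MHz, folds to fs − 29 MHz = 13.5 MHz.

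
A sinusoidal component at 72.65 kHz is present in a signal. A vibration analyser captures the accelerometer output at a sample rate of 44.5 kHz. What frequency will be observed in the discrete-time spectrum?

72.65 kHz mod fs = 28.15 kHz.
28.15 kHz > fs/2 = 22.25 kHz, folds to fs − 28.15 kHz = 16.35 kHz.

16.35 kHz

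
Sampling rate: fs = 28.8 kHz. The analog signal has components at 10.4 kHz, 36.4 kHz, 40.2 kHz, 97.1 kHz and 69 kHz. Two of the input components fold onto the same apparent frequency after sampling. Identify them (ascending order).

40.2 kHz, 69 kHz

fs/2 = 14.4 kHz.
10.4 kHz ≤ fs/2 = 14.4 kHz, passes unchanged.
36.4 kHz mod fs = 7.6 kHz.
7.6 kHz ≤ fs/2 = 14.4 kHz, appears at 7.6 kHz.
40.2 kHz mod fs = 11.4 kHz.
11.4 kHz ≤ fs/2 = 14.4 kHz, appears at 11.4 kHz.
97.1 kHz mod fs = 10.7 kHz.
10.7 kHz ≤ fs/2 = 14.4 kHz, appears at 10.7 kHz.
69 kHz mod fs = 11.4 kHz.
11.4 kHz ≤ fs/2 = 14.4 kHz, appears at 11.4 kHz.
40.2 kHz and 69 kHz both map to 11.4 kHz.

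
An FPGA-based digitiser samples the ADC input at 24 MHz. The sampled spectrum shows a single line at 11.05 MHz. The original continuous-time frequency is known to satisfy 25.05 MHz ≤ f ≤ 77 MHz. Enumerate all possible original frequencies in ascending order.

Frequencies that alias to 11.05 MHz are k·fs ± 11.05 MHz for integer k ≥ 0.
k=0: 11.05 MHz.
k=1: 12.95 MHz, 35.05 MHz.
k=2: 36.95 MHz, 59.05 MHz.
k=3: 60.95 MHz, 83.05 MHz.
k=4: 84.95 MHz, 107.05 MHz.
Within [25.05 MHz, 77 MHz]: 35.05 MHz, 36.95 MHz, 59.05 MHz, 60.95 MHz.

35.05 MHz, 36.95 MHz, 59.05 MHz, 60.95 MHz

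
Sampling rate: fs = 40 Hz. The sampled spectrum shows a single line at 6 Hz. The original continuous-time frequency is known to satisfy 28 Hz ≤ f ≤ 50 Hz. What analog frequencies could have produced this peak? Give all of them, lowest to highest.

Frequencies that alias to 6 Hz are k·fs ± 6 Hz for integer k ≥ 0.
k=0: 6 Hz.
k=1: 34 Hz, 46 Hz.
k=2: 74 Hz, 86 Hz.
Within [28 Hz, 50 Hz]: 34 Hz, 46 Hz.

34 Hz, 46 Hz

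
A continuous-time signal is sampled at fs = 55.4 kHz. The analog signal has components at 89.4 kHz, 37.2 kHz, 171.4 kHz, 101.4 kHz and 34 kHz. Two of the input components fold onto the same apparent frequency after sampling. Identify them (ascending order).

fs/2 = 27.7 kHz.
89.4 kHz mod fs = 34 kHz.
34 kHz > fs/2 = 27.7 kHz, folds to fs − 34 kHz = 21.4 kHz.
37.2 kHz > fs/2 = 27.7 kHz, folds to fs − 37.2 kHz = 18.2 kHz.
171.4 kHz mod fs = 5.2 kHz.
5.2 kHz ≤ fs/2 = 27.7 kHz, appears at 5.2 kHz.
101.4 kHz mod fs = 46 kHz.
46 kHz > fs/2 = 27.7 kHz, folds to fs − 46 kHz = 9.4 kHz.
34 kHz > fs/2 = 27.7 kHz, folds to fs − 34 kHz = 21.4 kHz.
34 kHz and 89.4 kHz both map to 21.4 kHz.

34 kHz, 89.4 kHz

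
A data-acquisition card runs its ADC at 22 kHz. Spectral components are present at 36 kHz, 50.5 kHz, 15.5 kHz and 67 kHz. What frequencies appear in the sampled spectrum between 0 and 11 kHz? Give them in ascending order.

1 kHz, 6.5 kHz, 8 kHz

fs/2 = 11 kHz.
36 kHz mod fs = 14 kHz.
14 kHz > fs/2 = 11 kHz, folds to fs − 14 kHz = 8 kHz.
50.5 kHz mod fs = 6.5 kHz.
6.5 kHz ≤ fs/2 = 11 kHz, appears at 6.5 kHz.
15.5 kHz > fs/2 = 11 kHz, folds to fs − 15.5 kHz = 6.5 kHz.
67 kHz mod fs = 1 kHz.
1 kHz ≤ fs/2 = 11 kHz, appears at 1 kHz.
Distinct values: {1 kHz, 6.5 kHz, 8 kHz}.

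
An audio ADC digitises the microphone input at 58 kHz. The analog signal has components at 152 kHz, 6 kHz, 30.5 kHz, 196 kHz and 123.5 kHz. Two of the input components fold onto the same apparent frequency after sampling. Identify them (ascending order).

152 kHz, 196 kHz

fs/2 = 29 kHz.
152 kHz mod fs = 36 kHz.
36 kHz > fs/2 = 29 kHz, folds to fs − 36 kHz = 22 kHz.
6 kHz ≤ fs/2 = 29 kHz, passes unchanged.
30.5 kHz > fs/2 = 29 kHz, folds to fs − 30.5 kHz = 27.5 kHz.
196 kHz mod fs = 22 kHz.
22 kHz ≤ fs/2 = 29 kHz, appears at 22 kHz.
123.5 kHz mod fs = 7.5 kHz.
7.5 kHz ≤ fs/2 = 29 kHz, appears at 7.5 kHz.
152 kHz and 196 kHz both map to 22 kHz.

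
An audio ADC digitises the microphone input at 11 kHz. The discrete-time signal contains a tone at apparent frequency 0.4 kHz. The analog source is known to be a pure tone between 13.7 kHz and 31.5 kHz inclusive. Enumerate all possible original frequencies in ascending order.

21.6 kHz, 22.4 kHz

Frequencies that alias to 0.4 kHz are k·fs ± 0.4 kHz for integer k ≥ 0.
k=0: 0.4 kHz.
k=1: 10.6 kHz, 11.4 kHz.
k=2: 21.6 kHz, 22.4 kHz.
k=3: 32.6 kHz, 33.4 kHz.
Within [13.7 kHz, 31.5 kHz]: 21.6 kHz, 22.4 kHz.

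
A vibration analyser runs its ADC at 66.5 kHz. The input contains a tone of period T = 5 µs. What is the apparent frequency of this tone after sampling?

T = 5 µs → f = 1/T = 200 kHz.
200 kHz mod fs = 0.5 kHz.
0.5 kHz ≤ fs/2 = 33.25 kHz, appears at 0.5 kHz.

0.5 kHz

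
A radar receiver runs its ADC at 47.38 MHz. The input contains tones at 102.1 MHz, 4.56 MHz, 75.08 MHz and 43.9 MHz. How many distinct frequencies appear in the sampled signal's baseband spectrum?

4

fs/2 = 23.69 MHz.
102.1 MHz mod fs = 7.34 MHz.
7.34 MHz ≤ fs/2 = 23.69 MHz, appears at 7.34 MHz.
4.56 MHz ≤ fs/2 = 23.69 MHz, passes unchanged.
75.08 MHz mod fs = 27.7 MHz.
27.7 MHz > fs/2 = 23.69 MHz, folds to fs − 27.7 MHz = 19.68 MHz.
43.9 MHz > fs/2 = 23.69 MHz, folds to fs − 43.9 MHz = 3.48 MHz.
Distinct values: {3.48 MHz, 4.56 MHz, 7.34 MHz, 19.68 MHz} → 4.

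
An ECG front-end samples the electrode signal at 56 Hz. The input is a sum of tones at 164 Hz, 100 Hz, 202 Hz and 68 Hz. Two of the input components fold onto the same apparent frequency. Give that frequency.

12 Hz

fs/2 = 28 Hz.
164 Hz mod fs = 52 Hz.
52 Hz > fs/2 = 28 Hz, folds to fs − 52 Hz = 4 Hz.
100 Hz mod fs = 44 Hz.
44 Hz > fs/2 = 28 Hz, folds to fs − 44 Hz = 12 Hz.
202 Hz mod fs = 34 Hz.
34 Hz > fs/2 = 28 Hz, folds to fs − 34 Hz = 22 Hz.
68 Hz mod fs = 12 Hz.
12 Hz ≤ fs/2 = 28 Hz, appears at 12 Hz.
68 Hz and 100 Hz both map to 12 Hz.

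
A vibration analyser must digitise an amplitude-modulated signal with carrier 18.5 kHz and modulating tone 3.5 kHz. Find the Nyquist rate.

AM sidebands sit at fc ± fm = 15 kHz and 22 kHz.
Highest-frequency component: 22 kHz.
Nyquist rate = 2 × 22 kHz = 44 kHz.

44 kHz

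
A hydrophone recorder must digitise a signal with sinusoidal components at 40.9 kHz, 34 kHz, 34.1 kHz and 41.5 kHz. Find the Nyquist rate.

Highest-frequency component: 41.5 kHz.
Nyquist rate = 2 × 41.5 kHz = 83 kHz.

83 kHz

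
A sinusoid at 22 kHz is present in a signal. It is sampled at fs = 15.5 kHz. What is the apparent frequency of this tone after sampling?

22 kHz mod fs = 6.5 kHz.
6.5 kHz ≤ fs/2 = 7.75 kHz, appears at 6.5 kHz.

6.5 kHz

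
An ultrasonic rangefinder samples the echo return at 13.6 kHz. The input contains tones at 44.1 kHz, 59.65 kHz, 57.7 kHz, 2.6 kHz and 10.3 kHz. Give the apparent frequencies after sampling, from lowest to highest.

fs/2 = 6.8 kHz.
44.1 kHz mod fs = 3.3 kHz.
3.3 kHz ≤ fs/2 = 6.8 kHz, appears at 3.3 kHz.
59.65 kHz mod fs = 5.25 kHz.
5.25 kHz ≤ fs/2 = 6.8 kHz, appears at 5.25 kHz.
57.7 kHz mod fs = 3.3 kHz.
3.3 kHz ≤ fs/2 = 6.8 kHz, appears at 3.3 kHz.
2.6 kHz ≤ fs/2 = 6.8 kHz, passes unchanged.
10.3 kHz > fs/2 = 6.8 kHz, folds to fs − 10.3 kHz = 3.3 kHz.
Distinct values: {2.6 kHz, 3.3 kHz, 5.25 kHz}.

2.6 kHz, 3.3 kHz, 5.25 kHz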